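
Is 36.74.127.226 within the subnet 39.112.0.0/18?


Subnet network: 39.112.0.0
Test IP AND mask: 36.74.64.0
No, 36.74.127.226 is not in 39.112.0.0/18


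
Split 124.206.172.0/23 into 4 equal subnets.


New prefix = 23 + 2 = 25
Each subnet has 128 addresses
  124.206.172.0/25
  124.206.172.128/25
  124.206.173.0/25
  124.206.173.128/25
Subnets: 124.206.172.0/25, 124.206.172.128/25, 124.206.173.0/25, 124.206.173.128/25


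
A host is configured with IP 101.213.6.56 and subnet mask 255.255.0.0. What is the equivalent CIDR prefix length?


Binary: 11111111.11111111.00000000.00000000
Count leading 1s
Prefix: /16


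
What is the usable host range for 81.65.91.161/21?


Network: 81.65.88.0
Broadcast: 81.65.95.255
First usable = network + 1
Last usable = broadcast - 1
Range: 81.65.88.1 to 81.65.95.254


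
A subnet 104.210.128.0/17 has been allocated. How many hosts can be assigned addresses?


Host bits = 32 - 17 = 15
Total addresses = 2^15 = 32768
Usable = total - 2 (network and broadcast)
Usable hosts: 32766


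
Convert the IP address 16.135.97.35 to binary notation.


16 = 00010000
135 = 10000111
97 = 01100001
35 = 00100011
Binary: 00010000.10000111.01100001.00100011


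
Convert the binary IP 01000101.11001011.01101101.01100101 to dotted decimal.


01000101 = 69
11001011 = 203
01101101 = 109
01100101 = 101
IP: 69.203.109.101


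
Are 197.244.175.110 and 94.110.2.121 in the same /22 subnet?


Mask: 255.255.252.0
197.244.175.110 AND mask = 197.244.172.0
94.110.2.121 AND mask = 94.110.0.0
No, different subnets (197.244.172.0 vs 94.110.0.0)


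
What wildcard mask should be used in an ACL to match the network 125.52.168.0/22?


Subnet mask: 255.255.252.0
Wildcard = 255.255.255.255 - subnet mask
255 - 255 = 0
255 - 255 = 0
255 - 252 = 3
255 - 0 = 255
Wildcard: 0.0.3.255


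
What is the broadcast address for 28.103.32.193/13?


Network: 28.96.0.0/13
Host bits = 19
Set all host bits to 1:
Broadcast: 28.103.255.255


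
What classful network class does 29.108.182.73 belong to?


First octet: 29
Binary: 00011101
0xxxxxxx -> Class A (1-126)
Class A, default mask 255.0.0.0 (/8)


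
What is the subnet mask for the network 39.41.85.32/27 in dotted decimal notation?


/27 means 27 network bits, 5 host bits
Binary: 11111111111111111111111111100000
Mask: 255.255.255.224


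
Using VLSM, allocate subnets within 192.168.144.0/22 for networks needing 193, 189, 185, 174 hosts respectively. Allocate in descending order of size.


193 hosts -> /24 (254 usable): 192.168.144.0/24
189 hosts -> /24 (254 usable): 192.168.145.0/24
185 hosts -> /24 (254 usable): 192.168.146.0/24
174 hosts -> /24 (254 usable): 192.168.147.0/24
Allocation: 192.168.144.0/24 (193 hosts, 254 usable); 192.168.145.0/24 (189 hosts, 254 usable); 192.168.146.0/24 (185 hosts, 254 usable); 192.168.147.0/24 (174 hosts, 254 usable)


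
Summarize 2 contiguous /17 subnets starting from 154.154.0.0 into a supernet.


Original prefix: /17
Number of subnets: 2 = 2^1
New prefix = 17 - 1 = 16
Supernet: 154.154.0.0/16


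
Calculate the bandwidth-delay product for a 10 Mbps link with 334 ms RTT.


BDP = bandwidth * RTT
= 10 Mbps * 334 ms
= 10 * 1e6 * 334 / 1000 bits
= 3340000 bits
= 417500 bytes
= 407.7148 KB
BDP = 3340000 bits (417500 bytes)


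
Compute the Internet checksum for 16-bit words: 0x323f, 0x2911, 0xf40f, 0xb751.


Sum all words (with carry folding):
+ 0x323f = 0x323f
+ 0x2911 = 0x5b50
+ 0xf40f = 0x4f60
+ 0xb751 = 0x06b2
One's complement: ~0x06b2
Checksum = 0xf94d


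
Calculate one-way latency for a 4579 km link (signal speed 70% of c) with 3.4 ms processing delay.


Speed = 0.7 * 3e5 km/s = 210000 km/s
Propagation delay = 4579 / 210000 = 0.0218 s = 21.8048 ms
Processing delay = 3.4 ms
Total one-way latency = 25.2048 ms


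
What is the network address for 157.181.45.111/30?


IP:   10011101.10110101.00101101.01101111
Mask: 11111111.11111111.11111111.11111100
AND operation:
Net:  10011101.10110101.00101101.01101100
Network: 157.181.45.108/30


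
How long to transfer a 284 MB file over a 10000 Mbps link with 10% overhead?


Effective throughput = 10000 * (1 - 10/100) = 9000 Mbps
File size in Mb = 284 * 8 = 2272 Mb
Time = 2272 / 9000
Time = 0.2524 seconds


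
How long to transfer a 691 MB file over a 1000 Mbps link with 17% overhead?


Effective throughput = 1000 * (1 - 17/100) = 830 Mbps
File size in Mb = 691 * 8 = 5528 Mb
Time = 5528 / 830
Time = 6.6602 seconds


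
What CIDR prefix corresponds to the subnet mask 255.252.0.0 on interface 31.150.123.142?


Binary: 11111111.11111100.00000000.00000000
Count leading 1s
Prefix: /14


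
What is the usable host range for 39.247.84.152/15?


Network: 39.246.0.0
Broadcast: 39.247.255.255
First usable = network + 1
Last usable = broadcast - 1
Range: 39.246.0.1 to 39.247.255.254


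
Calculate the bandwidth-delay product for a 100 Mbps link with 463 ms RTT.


BDP = bandwidth * RTT
= 100 Mbps * 463 ms
= 100 * 1e6 * 463 / 1000 bits
= 46300000 bits
= 5787500 bytes
= 5651.8555 KB
BDP = 46300000 bits (5787500 bytes)


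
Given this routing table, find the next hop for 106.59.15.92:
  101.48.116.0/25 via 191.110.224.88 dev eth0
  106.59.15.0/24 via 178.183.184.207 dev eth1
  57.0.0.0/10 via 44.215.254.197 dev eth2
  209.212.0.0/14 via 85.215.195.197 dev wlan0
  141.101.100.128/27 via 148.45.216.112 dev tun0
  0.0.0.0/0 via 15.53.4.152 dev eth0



Longest prefix match for 106.59.15.92:
  /25 101.48.116.0: no
  /24 106.59.15.0: MATCH
  /10 57.0.0.0: no
  /14 209.212.0.0: no
  /27 141.101.100.128: no
  /0 0.0.0.0: MATCH
Selected: next-hop 178.183.184.207 via eth1 (matched /24)


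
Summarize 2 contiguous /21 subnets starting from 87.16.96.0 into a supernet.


Original prefix: /21
Number of subnets: 2 = 2^1
New prefix = 21 - 1 = 20
Supernet: 87.16.96.0/20


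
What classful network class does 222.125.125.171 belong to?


First octet: 222
Binary: 11011110
110xxxxx -> Class C (192-223)
Class C, default mask 255.255.255.0 (/24)


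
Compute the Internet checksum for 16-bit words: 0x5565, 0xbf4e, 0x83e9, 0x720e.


Sum all words (with carry folding):
+ 0x5565 = 0x5565
+ 0xbf4e = 0x14b4
+ 0x83e9 = 0x989d
+ 0x720e = 0x0aac
One's complement: ~0x0aac
Checksum = 0xf553


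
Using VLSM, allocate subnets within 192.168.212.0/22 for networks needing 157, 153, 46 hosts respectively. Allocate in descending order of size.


157 hosts -> /24 (254 usable): 192.168.212.0/24
153 hosts -> /24 (254 usable): 192.168.213.0/24
46 hosts -> /26 (62 usable): 192.168.214.0/26
Allocation: 192.168.212.0/24 (157 hosts, 254 usable); 192.168.213.0/24 (153 hosts, 254 usable); 192.168.214.0/26 (46 hosts, 62 usable)


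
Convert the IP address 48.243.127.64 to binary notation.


48 = 00110000
243 = 11110011
127 = 01111111
64 = 01000000
Binary: 00110000.11110011.01111111.01000000


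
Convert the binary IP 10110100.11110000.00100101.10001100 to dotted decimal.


10110100 = 180
11110000 = 240
00100101 = 37
10001100 = 140
IP: 180.240.37.140


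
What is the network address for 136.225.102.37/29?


IP:   10001000.11100001.01100110.00100101
Mask: 11111111.11111111.11111111.11111000
AND operation:
Net:  10001000.11100001.01100110.00100000
Network: 136.225.102.32/29


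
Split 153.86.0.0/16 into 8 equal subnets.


New prefix = 16 + 3 = 19
Each subnet has 8192 addresses
  153.86.0.0/19
  153.86.32.0/19
  153.86.64.0/19
  153.86.96.0/19
  153.86.128.0/19
  153.86.160.0/19
  153.86.192.0/19
  153.86.224.0/19
Subnets: 153.86.0.0/19, 153.86.32.0/19, 153.86.64.0/19, 153.86.96.0/19, 153.86.128.0/19, 153.86.160.0/19, 153.86.192.0/19, 153.86.224.0/19


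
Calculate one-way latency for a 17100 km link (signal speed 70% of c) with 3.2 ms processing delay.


Speed = 0.7 * 3e5 km/s = 210000 km/s
Propagation delay = 17100 / 210000 = 0.0814 s = 81.4286 ms
Processing delay = 3.2 ms
Total one-way latency = 84.6286 ms


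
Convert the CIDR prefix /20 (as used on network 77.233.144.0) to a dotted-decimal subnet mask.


/20 means 20 network bits, 12 host bits
Binary: 11111111111111111111000000000000
Mask: 255.255.240.0


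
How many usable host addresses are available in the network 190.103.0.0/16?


Host bits = 32 - 16 = 16
Total addresses = 2^16 = 65536
Usable = total - 2 (network and broadcast)
Usable hosts: 65534


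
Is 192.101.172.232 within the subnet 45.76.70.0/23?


Subnet network: 45.76.70.0
Test IP AND mask: 192.101.172.0
No, 192.101.172.232 is not in 45.76.70.0/23


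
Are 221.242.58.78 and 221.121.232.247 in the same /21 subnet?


Mask: 255.255.248.0
221.242.58.78 AND mask = 221.242.56.0
221.121.232.247 AND mask = 221.121.232.0
No, different subnets (221.242.56.0 vs 221.121.232.0)


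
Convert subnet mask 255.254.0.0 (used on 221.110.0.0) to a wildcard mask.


Subnet mask: 255.254.0.0
Wildcard = 255.255.255.255 - subnet mask
255 - 255 = 0
255 - 254 = 1
255 - 0 = 255
255 - 0 = 255
Wildcard: 0.1.255.255


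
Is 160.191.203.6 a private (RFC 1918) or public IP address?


RFC 1918 private ranges:
  10.0.0.0/8 (10.0.0.0 - 10.255.255.255)
  172.16.0.0/12 (172.16.0.0 - 172.31.255.255)
  192.168.0.0/16 (192.168.0.0 - 192.168.255.255)
Public (not in any RFC 1918 range)


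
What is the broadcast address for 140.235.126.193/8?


Network: 140.0.0.0/8
Host bits = 24
Set all host bits to 1:
Broadcast: 140.255.255.255


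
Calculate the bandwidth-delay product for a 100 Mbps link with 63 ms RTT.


BDP = bandwidth * RTT
= 100 Mbps * 63 ms
= 100 * 1e6 * 63 / 1000 bits
= 6300000 bits
= 787500 bytes
= 769.043 KB
BDP = 6300000 bits (787500 bytes)


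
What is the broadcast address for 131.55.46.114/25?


Network: 131.55.46.0/25
Host bits = 7
Set all host bits to 1:
Broadcast: 131.55.46.127


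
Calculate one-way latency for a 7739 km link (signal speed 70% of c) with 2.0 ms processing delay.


Speed = 0.7 * 3e5 km/s = 210000 km/s
Propagation delay = 7739 / 210000 = 0.0369 s = 36.8524 ms
Processing delay = 2.0 ms
Total one-way latency = 38.8524 ms


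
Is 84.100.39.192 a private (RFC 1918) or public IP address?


RFC 1918 private ranges:
  10.0.0.0/8 (10.0.0.0 - 10.255.255.255)
  172.16.0.0/12 (172.16.0.0 - 172.31.255.255)
  192.168.0.0/16 (192.168.0.0 - 192.168.255.255)
Public (not in any RFC 1918 range)


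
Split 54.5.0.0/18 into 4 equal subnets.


New prefix = 18 + 2 = 20
Each subnet has 4096 addresses
  54.5.0.0/20
  54.5.16.0/20
  54.5.32.0/20
  54.5.48.0/20
Subnets: 54.5.0.0/20, 54.5.16.0/20, 54.5.32.0/20, 54.5.48.0/20


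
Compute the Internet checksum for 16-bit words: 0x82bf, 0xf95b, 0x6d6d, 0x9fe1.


Sum all words (with carry folding):
+ 0x82bf = 0x82bf
+ 0xf95b = 0x7c1b
+ 0x6d6d = 0xe988
+ 0x9fe1 = 0x896a
One's complement: ~0x896a
Checksum = 0x7695


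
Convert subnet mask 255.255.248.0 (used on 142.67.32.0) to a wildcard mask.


Subnet mask: 255.255.248.0
Wildcard = 255.255.255.255 - subnet mask
255 - 255 = 0
255 - 255 = 0
255 - 248 = 7
255 - 0 = 255
Wildcard: 0.0.7.255


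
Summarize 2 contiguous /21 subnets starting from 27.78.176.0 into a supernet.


Original prefix: /21
Number of subnets: 2 = 2^1
New prefix = 21 - 1 = 20
Supernet: 27.78.176.0/20


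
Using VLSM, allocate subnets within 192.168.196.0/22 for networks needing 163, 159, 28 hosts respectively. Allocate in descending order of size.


163 hosts -> /24 (254 usable): 192.168.196.0/24
159 hosts -> /24 (254 usable): 192.168.197.0/24
28 hosts -> /27 (30 usable): 192.168.198.0/27
Allocation: 192.168.196.0/24 (163 hosts, 254 usable); 192.168.197.0/24 (159 hosts, 254 usable); 192.168.198.0/27 (28 hosts, 30 usable)


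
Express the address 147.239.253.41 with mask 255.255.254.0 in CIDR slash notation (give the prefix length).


Binary: 11111111.11111111.11111110.00000000
Count leading 1s
Prefix: /23


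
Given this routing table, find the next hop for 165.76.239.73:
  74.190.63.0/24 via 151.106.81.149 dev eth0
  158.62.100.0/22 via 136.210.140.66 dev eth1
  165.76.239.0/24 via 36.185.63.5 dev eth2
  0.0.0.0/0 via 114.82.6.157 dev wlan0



Longest prefix match for 165.76.239.73:
  /24 74.190.63.0: no
  /22 158.62.100.0: no
  /24 165.76.239.0: MATCH
  /0 0.0.0.0: MATCH
Selected: next-hop 36.185.63.5 via eth2 (matched /24)


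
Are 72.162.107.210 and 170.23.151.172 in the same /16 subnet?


Mask: 255.255.0.0
72.162.107.210 AND mask = 72.162.0.0
170.23.151.172 AND mask = 170.23.0.0
No, different subnets (72.162.0.0 vs 170.23.0.0)


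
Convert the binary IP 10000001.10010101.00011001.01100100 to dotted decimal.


10000001 = 129
10010101 = 149
00011001 = 25
01100100 = 100
IP: 129.149.25.100


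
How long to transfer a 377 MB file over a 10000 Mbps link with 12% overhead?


Effective throughput = 10000 * (1 - 12/100) = 8800 Mbps
File size in Mb = 377 * 8 = 3016 Mb
Time = 3016 / 8800
Time = 0.3427 seconds


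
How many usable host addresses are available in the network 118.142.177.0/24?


Host bits = 32 - 24 = 8
Total addresses = 2^8 = 256
Usable = total - 2 (network and broadcast)
Usable hosts: 254


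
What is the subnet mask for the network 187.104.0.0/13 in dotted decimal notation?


/13 means 13 network bits, 19 host bits
Binary: 11111111111110000000000000000000
Mask: 255.248.0.0


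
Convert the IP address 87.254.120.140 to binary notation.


87 = 01010111
254 = 11111110
120 = 01111000
140 = 10001100
Binary: 01010111.11111110.01111000.10001100


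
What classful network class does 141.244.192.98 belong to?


First octet: 141
Binary: 10001101
10xxxxxx -> Class B (128-191)
Class B, default mask 255.255.0.0 (/16)


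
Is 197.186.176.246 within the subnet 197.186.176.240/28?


Subnet network: 197.186.176.240
Test IP AND mask: 197.186.176.240
Yes, 197.186.176.246 is in 197.186.176.240/28


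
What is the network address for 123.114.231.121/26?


IP:   01111011.01110010.11100111.01111001
Mask: 11111111.11111111.11111111.11000000
AND operation:
Net:  01111011.01110010.11100111.01000000
Network: 123.114.231.64/26


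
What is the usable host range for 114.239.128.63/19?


Network: 114.239.128.0
Broadcast: 114.239.159.255
First usable = network + 1
Last usable = broadcast - 1
Range: 114.239.128.1 to 114.239.159.254


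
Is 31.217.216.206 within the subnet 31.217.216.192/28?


Subnet network: 31.217.216.192
Test IP AND mask: 31.217.216.192
Yes, 31.217.216.206 is in 31.217.216.192/28


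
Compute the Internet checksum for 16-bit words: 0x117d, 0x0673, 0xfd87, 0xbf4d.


Sum all words (with carry folding):
+ 0x117d = 0x117d
+ 0x0673 = 0x17f0
+ 0xfd87 = 0x1578
+ 0xbf4d = 0xd4c5
One's complement: ~0xd4c5
Checksum = 0x2b3a


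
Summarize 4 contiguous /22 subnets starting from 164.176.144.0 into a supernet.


Original prefix: /22
Number of subnets: 4 = 2^2
New prefix = 22 - 2 = 20
Supernet: 164.176.144.0/20


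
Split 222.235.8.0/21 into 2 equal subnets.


New prefix = 21 + 1 = 22
Each subnet has 1024 addresses
  222.235.8.0/22
  222.235.12.0/22
Subnets: 222.235.8.0/22, 222.235.12.0/22


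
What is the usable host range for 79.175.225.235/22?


Network: 79.175.224.0
Broadcast: 79.175.227.255
First usable = network + 1
Last usable = broadcast - 1
Range: 79.175.224.1 to 79.175.227.254


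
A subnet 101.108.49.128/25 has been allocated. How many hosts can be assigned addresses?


Host bits = 32 - 25 = 7
Total addresses = 2^7 = 128
Usable = total - 2 (network and broadcast)
Usable hosts: 126


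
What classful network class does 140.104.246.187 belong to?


First octet: 140
Binary: 10001100
10xxxxxx -> Class B (128-191)
Class B, default mask 255.255.0.0 (/16)


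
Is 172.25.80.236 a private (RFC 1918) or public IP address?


RFC 1918 private ranges:
  10.0.0.0/8 (10.0.0.0 - 10.255.255.255)
  172.16.0.0/12 (172.16.0.0 - 172.31.255.255)
  192.168.0.0/16 (192.168.0.0 - 192.168.255.255)
Private (in 172.16.0.0/12)


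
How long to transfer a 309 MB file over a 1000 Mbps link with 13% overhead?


Effective throughput = 1000 * (1 - 13/100) = 870 Mbps
File size in Mb = 309 * 8 = 2472 Mb
Time = 2472 / 870
Time = 2.8414 seconds


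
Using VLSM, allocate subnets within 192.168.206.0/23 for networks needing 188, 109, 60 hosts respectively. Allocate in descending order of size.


188 hosts -> /24 (254 usable): 192.168.206.0/24
109 hosts -> /25 (126 usable): 192.168.207.0/25
60 hosts -> /26 (62 usable): 192.168.207.128/26
Allocation: 192.168.206.0/24 (188 hosts, 254 usable); 192.168.207.0/25 (109 hosts, 126 usable); 192.168.207.128/26 (60 hosts, 62 usable)


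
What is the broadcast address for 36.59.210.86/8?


Network: 36.0.0.0/8
Host bits = 24
Set all host bits to 1:
Broadcast: 36.255.255.255


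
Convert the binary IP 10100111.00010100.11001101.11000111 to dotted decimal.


10100111 = 167
00010100 = 20
11001101 = 205
11000111 = 199
IP: 167.20.205.199


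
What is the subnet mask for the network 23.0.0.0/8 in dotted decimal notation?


/8 means 8 network bits, 24 host bits
Binary: 11111111000000000000000000000000
Mask: 255.0.0.0


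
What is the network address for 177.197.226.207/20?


IP:   10110001.11000101.11100010.11001111
Mask: 11111111.11111111.11110000.00000000
AND operation:
Net:  10110001.11000101.11100000.00000000
Network: 177.197.224.0/20


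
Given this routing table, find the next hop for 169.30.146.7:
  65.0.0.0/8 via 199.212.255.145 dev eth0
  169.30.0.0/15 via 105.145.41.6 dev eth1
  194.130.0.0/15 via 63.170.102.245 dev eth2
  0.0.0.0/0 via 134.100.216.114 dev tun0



Longest prefix match for 169.30.146.7:
  /8 65.0.0.0: no
  /15 169.30.0.0: MATCH
  /15 194.130.0.0: no
  /0 0.0.0.0: MATCH
Selected: next-hop 105.145.41.6 via eth1 (matched /15)


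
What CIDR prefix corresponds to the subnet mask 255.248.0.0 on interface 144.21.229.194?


Binary: 11111111.11111000.00000000.00000000
Count leading 1s
Prefix: /13


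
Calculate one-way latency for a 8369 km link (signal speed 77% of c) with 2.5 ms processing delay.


Speed = 0.77 * 3e5 km/s = 231000 km/s
Propagation delay = 8369 / 231000 = 0.0362 s = 36.2294 ms
Processing delay = 2.5 ms
Total one-way latency = 38.7294 ms


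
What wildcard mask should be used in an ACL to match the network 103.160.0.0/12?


Subnet mask: 255.240.0.0
Wildcard = 255.255.255.255 - subnet mask
255 - 255 = 0
255 - 240 = 15
255 - 0 = 255
255 - 0 = 255
Wildcard: 0.15.255.255


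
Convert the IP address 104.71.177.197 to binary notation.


104 = 01101000
71 = 01000111
177 = 10110001
197 = 11000101
Binary: 01101000.01000111.10110001.11000101


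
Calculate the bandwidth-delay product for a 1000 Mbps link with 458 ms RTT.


BDP = bandwidth * RTT
= 1000 Mbps * 458 ms
= 1000 * 1e6 * 458 / 1000 bits
= 458000000 bits
= 57250000 bytes
= 55908.2031 KB
BDP = 458000000 bits (57250000 bytes)


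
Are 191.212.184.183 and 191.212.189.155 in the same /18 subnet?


Mask: 255.255.192.0
191.212.184.183 AND mask = 191.212.128.0
191.212.189.155 AND mask = 191.212.128.0
Yes, same subnet (191.212.128.0)


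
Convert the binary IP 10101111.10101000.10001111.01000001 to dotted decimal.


10101111 = 175
10101000 = 168
10001111 = 143
01000001 = 65
IP: 175.168.143.65


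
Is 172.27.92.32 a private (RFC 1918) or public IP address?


RFC 1918 private ranges:
  10.0.0.0/8 (10.0.0.0 - 10.255.255.255)
  172.16.0.0/12 (172.16.0.0 - 172.31.255.255)
  192.168.0.0/16 (192.168.0.0 - 192.168.255.255)
Private (in 172.16.0.0/12)


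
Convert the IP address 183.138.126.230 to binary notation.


183 = 10110111
138 = 10001010
126 = 01111110
230 = 11100110
Binary: 10110111.10001010.01111110.11100110


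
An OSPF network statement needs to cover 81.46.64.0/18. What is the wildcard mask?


Subnet mask: 255.255.192.0
Wildcard = 255.255.255.255 - subnet mask
255 - 255 = 0
255 - 255 = 0
255 - 192 = 63
255 - 0 = 255
Wildcard: 0.0.63.255


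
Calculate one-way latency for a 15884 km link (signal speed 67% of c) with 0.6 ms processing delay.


Speed = 0.67 * 3e5 km/s = 201000 km/s
Propagation delay = 15884 / 201000 = 0.079 s = 79.0249 ms
Processing delay = 0.6 ms
Total one-way latency = 79.6249 ms


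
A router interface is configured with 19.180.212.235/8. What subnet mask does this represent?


/8 means 8 network bits, 24 host bits
Binary: 11111111000000000000000000000000
Mask: 255.0.0.0


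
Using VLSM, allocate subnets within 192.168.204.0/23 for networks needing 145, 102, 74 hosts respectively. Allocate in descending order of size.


145 hosts -> /24 (254 usable): 192.168.204.0/24
102 hosts -> /25 (126 usable): 192.168.205.0/25
74 hosts -> /25 (126 usable): 192.168.205.128/25
Allocation: 192.168.204.0/24 (145 hosts, 254 usable); 192.168.205.0/25 (102 hosts, 126 usable); 192.168.205.128/25 (74 hosts, 126 usable)


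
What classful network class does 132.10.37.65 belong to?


First octet: 132
Binary: 10000100
10xxxxxx -> Class B (128-191)
Class B, default mask 255.255.0.0 (/16)


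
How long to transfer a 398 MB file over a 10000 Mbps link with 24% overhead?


Effective throughput = 10000 * (1 - 24/100) = 7600 Mbps
File size in Mb = 398 * 8 = 3184 Mb
Time = 3184 / 7600
Time = 0.4189 seconds


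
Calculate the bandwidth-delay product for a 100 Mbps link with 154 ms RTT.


BDP = bandwidth * RTT
= 100 Mbps * 154 ms
= 100 * 1e6 * 154 / 1000 bits
= 15400000 bits
= 1925000 bytes
= 1879.8828 KB
BDP = 15400000 bits (1925000 bytes)


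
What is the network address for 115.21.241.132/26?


IP:   01110011.00010101.11110001.10000100
Mask: 11111111.11111111.11111111.11000000
AND operation:
Net:  01110011.00010101.11110001.10000000
Network: 115.21.241.128/26


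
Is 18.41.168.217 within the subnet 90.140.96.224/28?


Subnet network: 90.140.96.224
Test IP AND mask: 18.41.168.208
No, 18.41.168.217 is not in 90.140.96.224/28


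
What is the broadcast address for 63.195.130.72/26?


Network: 63.195.130.64/26
Host bits = 6
Set all host bits to 1:
Broadcast: 63.195.130.127


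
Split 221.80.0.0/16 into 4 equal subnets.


New prefix = 16 + 2 = 18
Each subnet has 16384 addresses
  221.80.0.0/18
  221.80.64.0/18
  221.80.128.0/18
  221.80.192.0/18
Subnets: 221.80.0.0/18, 221.80.64.0/18, 221.80.128.0/18, 221.80.192.0/18


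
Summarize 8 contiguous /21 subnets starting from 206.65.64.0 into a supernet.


Original prefix: /21
Number of subnets: 8 = 2^3
New prefix = 21 - 3 = 18
Supernet: 206.65.64.0/18


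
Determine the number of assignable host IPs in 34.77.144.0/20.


Host bits = 32 - 20 = 12
Total addresses = 2^12 = 4096
Usable = total - 2 (network and broadcast)
Usable hosts: 4094


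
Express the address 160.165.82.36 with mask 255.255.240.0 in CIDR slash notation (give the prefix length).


Binary: 11111111.11111111.11110000.00000000
Count leading 1s
Prefix: /20


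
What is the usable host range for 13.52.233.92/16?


Network: 13.52.0.0
Broadcast: 13.52.255.255
First usable = network + 1
Last usable = broadcast - 1
Range: 13.52.0.1 to 13.52.255.254


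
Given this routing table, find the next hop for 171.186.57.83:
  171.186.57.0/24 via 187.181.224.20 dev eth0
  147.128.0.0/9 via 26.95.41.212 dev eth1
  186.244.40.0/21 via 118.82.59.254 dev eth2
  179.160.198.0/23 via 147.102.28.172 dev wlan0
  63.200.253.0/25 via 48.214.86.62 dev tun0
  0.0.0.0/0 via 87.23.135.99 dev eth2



Longest prefix match for 171.186.57.83:
  /24 171.186.57.0: MATCH
  /9 147.128.0.0: no
  /21 186.244.40.0: no
  /23 179.160.198.0: no
  /25 63.200.253.0: no
  /0 0.0.0.0: MATCH
Selected: next-hop 187.181.224.20 via eth0 (matched /24)


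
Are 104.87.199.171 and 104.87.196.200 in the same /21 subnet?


Mask: 255.255.248.0
104.87.199.171 AND mask = 104.87.192.0
104.87.196.200 AND mask = 104.87.192.0
Yes, same subnet (104.87.192.0)


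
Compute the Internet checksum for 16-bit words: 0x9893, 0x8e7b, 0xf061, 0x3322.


Sum all words (with carry folding):
+ 0x9893 = 0x9893
+ 0x8e7b = 0x270f
+ 0xf061 = 0x1771
+ 0x3322 = 0x4a93
One's complement: ~0x4a93
Checksum = 0xb56c


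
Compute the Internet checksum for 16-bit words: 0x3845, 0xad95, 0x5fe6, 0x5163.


Sum all words (with carry folding):
+ 0x3845 = 0x3845
+ 0xad95 = 0xe5da
+ 0x5fe6 = 0x45c1
+ 0x5163 = 0x9724
One's complement: ~0x9724
Checksum = 0x68db


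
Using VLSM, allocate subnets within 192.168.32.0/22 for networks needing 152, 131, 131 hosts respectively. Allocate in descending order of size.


152 hosts -> /24 (254 usable): 192.168.32.0/24
131 hosts -> /24 (254 usable): 192.168.33.0/24
131 hosts -> /24 (254 usable): 192.168.34.0/24
Allocation: 192.168.32.0/24 (152 hosts, 254 usable); 192.168.33.0/24 (131 hosts, 254 usable); 192.168.34.0/24 (131 hosts, 254 usable)


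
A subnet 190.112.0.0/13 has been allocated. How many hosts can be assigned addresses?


Host bits = 32 - 13 = 19
Total addresses = 2^19 = 524288
Usable = total - 2 (network and broadcast)
Usable hosts: 524286


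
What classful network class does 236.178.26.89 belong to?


First octet: 236
Binary: 11101100
1110xxxx -> Class D (224-239)
Class D (multicast), default mask N/A


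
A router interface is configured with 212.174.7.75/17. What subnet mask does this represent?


/17 means 17 network bits, 15 host bits
Binary: 11111111111111111000000000000000
Mask: 255.255.128.0


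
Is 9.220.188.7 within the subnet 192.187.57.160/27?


Subnet network: 192.187.57.160
Test IP AND mask: 9.220.188.0
No, 9.220.188.7 is not in 192.187.57.160/27


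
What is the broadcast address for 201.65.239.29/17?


Network: 201.65.128.0/17
Host bits = 15
Set all host bits to 1:
Broadcast: 201.65.255.255


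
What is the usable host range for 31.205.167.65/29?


Network: 31.205.167.64
Broadcast: 31.205.167.71
First usable = network + 1
Last usable = broadcast - 1
Range: 31.205.167.65 to 31.205.167.70


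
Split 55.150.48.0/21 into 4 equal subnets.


New prefix = 21 + 2 = 23
Each subnet has 512 addresses
  55.150.48.0/23
  55.150.50.0/23
  55.150.52.0/23
  55.150.54.0/23
Subnets: 55.150.48.0/23, 55.150.50.0/23, 55.150.52.0/23, 55.150.54.0/23


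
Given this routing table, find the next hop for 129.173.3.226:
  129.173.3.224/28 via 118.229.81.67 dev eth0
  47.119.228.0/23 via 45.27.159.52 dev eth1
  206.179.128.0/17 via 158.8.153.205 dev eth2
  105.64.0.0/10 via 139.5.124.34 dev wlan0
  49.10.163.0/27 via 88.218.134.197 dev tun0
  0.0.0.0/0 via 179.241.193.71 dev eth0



Longest prefix match for 129.173.3.226:
  /28 129.173.3.224: MATCH
  /23 47.119.228.0: no
  /17 206.179.128.0: no
  /10 105.64.0.0: no
  /27 49.10.163.0: no
  /0 0.0.0.0: MATCH
Selected: next-hop 118.229.81.67 via eth0 (matched /28)


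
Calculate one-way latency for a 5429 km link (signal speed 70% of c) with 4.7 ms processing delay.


Speed = 0.7 * 3e5 km/s = 210000 km/s
Propagation delay = 5429 / 210000 = 0.0259 s = 25.8524 ms
Processing delay = 4.7 ms
Total one-way latency = 30.5524 ms


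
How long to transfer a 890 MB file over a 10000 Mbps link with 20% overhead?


Effective throughput = 10000 * (1 - 20/100) = 8000 Mbps
File size in Mb = 890 * 8 = 7120 Mb
Time = 7120 / 8000
Time = 0.89 seconds


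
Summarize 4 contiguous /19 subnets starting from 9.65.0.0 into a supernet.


Original prefix: /19
Number of subnets: 4 = 2^2
New prefix = 19 - 2 = 17
Supernet: 9.65.0.0/17


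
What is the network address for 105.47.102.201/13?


IP:   01101001.00101111.01100110.11001001
Mask: 11111111.11111000.00000000.00000000
AND operation:
Net:  01101001.00101000.00000000.00000000
Network: 105.40.0.0/13


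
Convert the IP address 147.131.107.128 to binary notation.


147 = 10010011
131 = 10000011
107 = 01101011
128 = 10000000
Binary: 10010011.10000011.01101011.10000000


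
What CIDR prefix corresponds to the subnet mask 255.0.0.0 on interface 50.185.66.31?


Binary: 11111111.00000000.00000000.00000000
Count leading 1s
Prefix: /8


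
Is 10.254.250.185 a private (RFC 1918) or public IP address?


RFC 1918 private ranges:
  10.0.0.0/8 (10.0.0.0 - 10.255.255.255)
  172.16.0.0/12 (172.16.0.0 - 172.31.255.255)
  192.168.0.0/16 (192.168.0.0 - 192.168.255.255)
Private (in 10.0.0.0/8)


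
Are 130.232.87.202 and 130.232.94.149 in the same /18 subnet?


Mask: 255.255.192.0
130.232.87.202 AND mask = 130.232.64.0
130.232.94.149 AND mask = 130.232.64.0
Yes, same subnet (130.232.64.0)


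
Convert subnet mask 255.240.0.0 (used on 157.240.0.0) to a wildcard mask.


Subnet mask: 255.240.0.0
Wildcard = 255.255.255.255 - subnet mask
255 - 255 = 0
255 - 240 = 15
255 - 0 = 255
255 - 0 = 255
Wildcard: 0.15.255.255


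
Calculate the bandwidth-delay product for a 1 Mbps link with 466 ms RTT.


BDP = bandwidth * RTT
= 1 Mbps * 466 ms
= 1 * 1e6 * 466 / 1000 bits
= 466000 bits
= 58250 bytes
= 56.8848 KB
BDP = 466000 bits (58250 bytes)


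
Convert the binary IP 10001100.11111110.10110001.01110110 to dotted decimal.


10001100 = 140
11111110 = 254
10110001 = 177
01110110 = 118
IP: 140.254.177.118


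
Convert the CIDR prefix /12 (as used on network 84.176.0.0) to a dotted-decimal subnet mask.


/12 means 12 network bits, 20 host bits
Binary: 11111111111100000000000000000000
Mask: 255.240.0.0


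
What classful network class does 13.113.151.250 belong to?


First octet: 13
Binary: 00001101
0xxxxxxx -> Class A (1-126)
Class A, default mask 255.0.0.0 (/8)


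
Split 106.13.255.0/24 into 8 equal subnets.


New prefix = 24 + 3 = 27
Each subnet has 32 addresses
  106.13.255.0/27
  106.13.255.32/27
  106.13.255.64/27
  106.13.255.96/27
  106.13.255.128/27
  106.13.255.160/27
  106.13.255.192/27
  106.13.255.224/27
Subnets: 106.13.255.0/27, 106.13.255.32/27, 106.13.255.64/27, 106.13.255.96/27, 106.13.255.128/27, 106.13.255.160/27, 106.13.255.192/27, 106.13.255.224/27


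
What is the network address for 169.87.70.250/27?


IP:   10101001.01010111.01000110.11111010
Mask: 11111111.11111111.11111111.11100000
AND operation:
Net:  10101001.01010111.01000110.11100000
Network: 169.87.70.224/27


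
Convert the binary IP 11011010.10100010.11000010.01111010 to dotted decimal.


11011010 = 218
10100010 = 162
11000010 = 194
01111010 = 122
IP: 218.162.194.122


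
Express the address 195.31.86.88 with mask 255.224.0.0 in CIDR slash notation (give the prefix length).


Binary: 11111111.11100000.00000000.00000000
Count leading 1s
Prefix: /11


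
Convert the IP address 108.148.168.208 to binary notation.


108 = 01101100
148 = 10010100
168 = 10101000
208 = 11010000
Binary: 01101100.10010100.10101000.11010000


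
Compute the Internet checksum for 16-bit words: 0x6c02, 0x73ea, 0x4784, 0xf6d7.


Sum all words (with carry folding):
+ 0x6c02 = 0x6c02
+ 0x73ea = 0xdfec
+ 0x4784 = 0x2771
+ 0xf6d7 = 0x1e49
One's complement: ~0x1e49
Checksum = 0xe1b6


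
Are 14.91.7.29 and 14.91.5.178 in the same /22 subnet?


Mask: 255.255.252.0
14.91.7.29 AND mask = 14.91.4.0
14.91.5.178 AND mask = 14.91.4.0
Yes, same subnet (14.91.4.0)


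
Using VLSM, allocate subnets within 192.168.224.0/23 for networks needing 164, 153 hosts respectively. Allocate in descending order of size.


164 hosts -> /24 (254 usable): 192.168.224.0/24
153 hosts -> /24 (254 usable): 192.168.225.0/24
Allocation: 192.168.224.0/24 (164 hosts, 254 usable); 192.168.225.0/24 (153 hosts, 254 usable)


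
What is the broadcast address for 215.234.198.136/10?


Network: 215.192.0.0/10
Host bits = 22
Set all host bits to 1:
Broadcast: 215.255.255.255


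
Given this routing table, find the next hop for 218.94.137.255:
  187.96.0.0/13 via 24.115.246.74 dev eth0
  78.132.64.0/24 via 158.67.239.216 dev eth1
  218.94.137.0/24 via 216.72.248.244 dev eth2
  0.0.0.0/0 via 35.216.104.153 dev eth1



Longest prefix match for 218.94.137.255:
  /13 187.96.0.0: no
  /24 78.132.64.0: no
  /24 218.94.137.0: MATCH
  /0 0.0.0.0: MATCH
Selected: next-hop 216.72.248.244 via eth2 (matched /24)


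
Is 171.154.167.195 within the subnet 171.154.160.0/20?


Subnet network: 171.154.160.0
Test IP AND mask: 171.154.160.0
Yes, 171.154.167.195 is in 171.154.160.0/20


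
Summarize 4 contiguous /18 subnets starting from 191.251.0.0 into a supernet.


Original prefix: /18
Number of subnets: 4 = 2^2
New prefix = 18 - 2 = 16
Supernet: 191.251.0.0/16


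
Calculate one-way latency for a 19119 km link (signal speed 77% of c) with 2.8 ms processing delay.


Speed = 0.77 * 3e5 km/s = 231000 km/s
Propagation delay = 19119 / 231000 = 0.0828 s = 82.7662 ms
Processing delay = 2.8 ms
Total one-way latency = 85.5662 ms


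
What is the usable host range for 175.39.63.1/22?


Network: 175.39.60.0
Broadcast: 175.39.63.255
First usable = network + 1
Last usable = broadcast - 1
Range: 175.39.60.1 to 175.39.63.254


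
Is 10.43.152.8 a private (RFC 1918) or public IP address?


RFC 1918 private ranges:
  10.0.0.0/8 (10.0.0.0 - 10.255.255.255)
  172.16.0.0/12 (172.16.0.0 - 172.31.255.255)
  192.168.0.0/16 (192.168.0.0 - 192.168.255.255)
Private (in 10.0.0.0/8)


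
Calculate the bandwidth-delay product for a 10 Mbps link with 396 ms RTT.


BDP = bandwidth * RTT
= 10 Mbps * 396 ms
= 10 * 1e6 * 396 / 1000 bits
= 3960000 bits
= 495000 bytes
= 483.3984 KB
BDP = 3960000 bits (495000 bytes)


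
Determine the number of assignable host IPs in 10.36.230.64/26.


Host bits = 32 - 26 = 6
Total addresses = 2^6 = 64
Usable = total - 2 (network and broadcast)
Usable hosts: 62


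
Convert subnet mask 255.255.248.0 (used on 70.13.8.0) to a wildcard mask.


Subnet mask: 255.255.248.0
Wildcard = 255.255.255.255 - subnet mask
255 - 255 = 0
255 - 255 = 0
255 - 248 = 7
255 - 0 = 255
Wildcard: 0.0.7.255


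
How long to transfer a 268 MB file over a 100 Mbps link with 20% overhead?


Effective throughput = 100 * (1 - 20/100) = 80 Mbps
File size in Mb = 268 * 8 = 2144 Mb
Time = 2144 / 80
Time = 26.8 seconds


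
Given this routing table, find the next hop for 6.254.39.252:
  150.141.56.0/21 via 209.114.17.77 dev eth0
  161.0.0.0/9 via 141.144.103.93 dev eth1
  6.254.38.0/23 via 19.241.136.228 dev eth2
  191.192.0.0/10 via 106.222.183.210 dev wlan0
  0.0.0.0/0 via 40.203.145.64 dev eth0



Longest prefix match for 6.254.39.252:
  /21 150.141.56.0: no
  /9 161.0.0.0: no
  /23 6.254.38.0: MATCH
  /10 191.192.0.0: no
  /0 0.0.0.0: MATCH
Selected: next-hop 19.241.136.228 via eth2 (matched /23)


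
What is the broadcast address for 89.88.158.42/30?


Network: 89.88.158.40/30
Host bits = 2
Set all host bits to 1:
Broadcast: 89.88.158.43


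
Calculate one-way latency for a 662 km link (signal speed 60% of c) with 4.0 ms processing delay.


Speed = 0.6 * 3e5 km/s = 180000 km/s
Propagation delay = 662 / 180000 = 0.0037 s = 3.6778 ms
Processing delay = 4.0 ms
Total one-way latency = 7.6778 ms


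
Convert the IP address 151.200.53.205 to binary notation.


151 = 10010111
200 = 11001000
53 = 00110101
205 = 11001101
Binary: 10010111.11001000.00110101.11001101


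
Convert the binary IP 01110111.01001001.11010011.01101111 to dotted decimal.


01110111 = 119
01001001 = 73
11010011 = 211
01101111 = 111
IP: 119.73.211.111


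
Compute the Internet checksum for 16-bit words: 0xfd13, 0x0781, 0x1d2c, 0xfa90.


Sum all words (with carry folding):
+ 0xfd13 = 0xfd13
+ 0x0781 = 0x0495
+ 0x1d2c = 0x21c1
+ 0xfa90 = 0x1c52
One's complement: ~0x1c52
Checksum = 0xe3ad


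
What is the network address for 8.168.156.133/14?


IP:   00001000.10101000.10011100.10000101
Mask: 11111111.11111100.00000000.00000000
AND operation:
Net:  00001000.10101000.00000000.00000000
Network: 8.168.0.0/14


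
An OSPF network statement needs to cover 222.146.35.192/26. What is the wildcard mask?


Subnet mask: 255.255.255.192
Wildcard = 255.255.255.255 - subnet mask
255 - 255 = 0
255 - 255 = 0
255 - 255 = 0
255 - 192 = 63
Wildcard: 0.0.0.63


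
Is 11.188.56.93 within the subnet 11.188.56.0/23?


Subnet network: 11.188.56.0
Test IP AND mask: 11.188.56.0
Yes, 11.188.56.93 is in 11.188.56.0/23


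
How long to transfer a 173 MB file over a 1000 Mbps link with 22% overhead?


Effective throughput = 1000 * (1 - 22/100) = 780 Mbps
File size in Mb = 173 * 8 = 1384 Mb
Time = 1384 / 780
Time = 1.7744 seconds


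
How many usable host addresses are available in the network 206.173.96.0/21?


Host bits = 32 - 21 = 11
Total addresses = 2^11 = 2048
Usable = total - 2 (network and broadcast)
Usable hosts: 2046


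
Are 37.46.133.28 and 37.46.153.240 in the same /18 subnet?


Mask: 255.255.192.0
37.46.133.28 AND mask = 37.46.128.0
37.46.153.240 AND mask = 37.46.128.0
Yes, same subnet (37.46.128.0)


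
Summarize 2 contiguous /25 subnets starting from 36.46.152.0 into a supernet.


Original prefix: /25
Number of subnets: 2 = 2^1
New prefix = 25 - 1 = 24
Supernet: 36.46.152.0/24


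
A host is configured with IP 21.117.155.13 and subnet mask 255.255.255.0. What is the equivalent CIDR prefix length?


Binary: 11111111.11111111.11111111.00000000
Count leading 1s
Prefix: /24


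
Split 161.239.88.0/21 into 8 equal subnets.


New prefix = 21 + 3 = 24
Each subnet has 256 addresses
  161.239.88.0/24
  161.239.89.0/24
  161.239.90.0/24
  161.239.91.0/24
  161.239.92.0/24
  161.239.93.0/24
  161.239.94.0/24
  161.239.95.0/24
Subnets: 161.239.88.0/24, 161.239.89.0/24, 161.239.90.0/24, 161.239.91.0/24, 161.239.92.0/24, 161.239.93.0/24, 161.239.94.0/24, 161.239.95.0/24


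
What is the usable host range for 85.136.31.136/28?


Network: 85.136.31.128
Broadcast: 85.136.31.143
First usable = network + 1
Last usable = broadcast - 1
Range: 85.136.31.129 to 85.136.31.142


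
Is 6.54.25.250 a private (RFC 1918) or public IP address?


RFC 1918 private ranges:
  10.0.0.0/8 (10.0.0.0 - 10.255.255.255)
  172.16.0.0/12 (172.16.0.0 - 172.31.255.255)
  192.168.0.0/16 (192.168.0.0 - 192.168.255.255)
Public (not in any RFC 1918 range)


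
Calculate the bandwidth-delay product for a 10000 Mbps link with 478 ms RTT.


BDP = bandwidth * RTT
= 10000 Mbps * 478 ms
= 10000 * 1e6 * 478 / 1000 bits
= 4780000000 bits
= 597500000 bytes
= 583496.0938 KB
BDP = 4780000000 bits (597500000 bytes)


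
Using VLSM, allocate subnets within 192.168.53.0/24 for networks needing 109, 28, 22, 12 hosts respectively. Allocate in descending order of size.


109 hosts -> /25 (126 usable): 192.168.53.0/25
28 hosts -> /27 (30 usable): 192.168.53.128/27
22 hosts -> /27 (30 usable): 192.168.53.160/27
12 hosts -> /28 (14 usable): 192.168.53.192/28
Allocation: 192.168.53.0/25 (109 hosts, 126 usable); 192.168.53.128/27 (28 hosts, 30 usable); 192.168.53.160/27 (22 hosts, 30 usable); 192.168.53.192/28 (12 hosts, 14 usable)


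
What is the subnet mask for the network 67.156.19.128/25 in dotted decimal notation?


/25 means 25 network bits, 7 host bits
Binary: 11111111111111111111111110000000
Mask: 255.255.255.128


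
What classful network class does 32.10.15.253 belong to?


First octet: 32
Binary: 00100000
0xxxxxxx -> Class A (1-126)
Class A, default mask 255.0.0.0 (/8)


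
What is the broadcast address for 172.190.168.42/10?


Network: 172.128.0.0/10
Host bits = 22
Set all host bits to 1:
Broadcast: 172.191.255.255


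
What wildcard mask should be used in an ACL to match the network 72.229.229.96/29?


Subnet mask: 255.255.255.248
Wildcard = 255.255.255.255 - subnet mask
255 - 255 = 0
255 - 255 = 0
255 - 255 = 0
255 - 248 = 7
Wildcard: 0.0.0.7


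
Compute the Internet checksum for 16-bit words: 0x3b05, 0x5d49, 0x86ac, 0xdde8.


Sum all words (with carry folding):
+ 0x3b05 = 0x3b05
+ 0x5d49 = 0x984e
+ 0x86ac = 0x1efb
+ 0xdde8 = 0xfce3
One's complement: ~0xfce3
Checksum = 0x031c
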